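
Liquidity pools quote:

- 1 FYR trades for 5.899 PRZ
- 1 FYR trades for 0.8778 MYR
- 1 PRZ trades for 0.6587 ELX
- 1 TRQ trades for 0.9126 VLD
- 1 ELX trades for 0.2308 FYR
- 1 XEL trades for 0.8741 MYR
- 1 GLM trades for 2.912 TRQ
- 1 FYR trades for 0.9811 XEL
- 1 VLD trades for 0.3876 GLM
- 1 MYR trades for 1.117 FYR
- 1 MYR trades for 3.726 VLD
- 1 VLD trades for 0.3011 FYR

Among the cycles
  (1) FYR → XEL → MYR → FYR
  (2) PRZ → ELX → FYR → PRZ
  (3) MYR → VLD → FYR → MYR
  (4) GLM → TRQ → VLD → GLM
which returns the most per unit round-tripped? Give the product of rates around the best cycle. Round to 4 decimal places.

1.0300

(1) 0.9811 × 0.8741 × 1.117 = 0.95792
(2) 0.6587 × 0.2308 × 5.899 = 0.89681
(3) 3.726 × 0.3011 × 0.8778 = 0.98480
(4) 2.912 × 0.9126 × 0.3876 = 1.03004
Highest is cycle (4) at 1.0300 (>1, arbitrage).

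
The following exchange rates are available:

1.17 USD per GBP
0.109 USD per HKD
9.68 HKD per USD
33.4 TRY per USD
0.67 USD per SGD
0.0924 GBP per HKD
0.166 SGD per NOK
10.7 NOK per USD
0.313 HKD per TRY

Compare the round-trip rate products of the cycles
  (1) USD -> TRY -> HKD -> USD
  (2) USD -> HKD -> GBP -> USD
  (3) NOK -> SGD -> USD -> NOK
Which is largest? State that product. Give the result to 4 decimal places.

(1) 33.4 × 0.313 × 0.109 = 1.13951
(2) 9.68 × 0.0924 × 1.17 = 1.04649
(3) 0.166 × 0.67 × 10.7 = 1.19005
Highest is cycle (3) at 1.1901 (>1, arbitrage).

1.1901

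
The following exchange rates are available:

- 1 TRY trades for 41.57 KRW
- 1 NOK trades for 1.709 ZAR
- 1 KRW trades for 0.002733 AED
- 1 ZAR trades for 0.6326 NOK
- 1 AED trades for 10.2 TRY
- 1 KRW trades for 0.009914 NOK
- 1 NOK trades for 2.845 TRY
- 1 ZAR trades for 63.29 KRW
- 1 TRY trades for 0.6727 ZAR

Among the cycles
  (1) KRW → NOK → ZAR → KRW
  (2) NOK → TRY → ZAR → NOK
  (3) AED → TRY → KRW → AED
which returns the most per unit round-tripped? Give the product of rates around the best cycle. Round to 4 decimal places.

1.2107

(1) 0.009914 × 1.709 × 63.29 = 1.07232
(2) 2.845 × 0.6727 × 0.6326 = 1.21069
(3) 10.2 × 41.57 × 0.002733 = 1.15883
Highest is cycle (2) at 1.2107 (>1, arbitrage).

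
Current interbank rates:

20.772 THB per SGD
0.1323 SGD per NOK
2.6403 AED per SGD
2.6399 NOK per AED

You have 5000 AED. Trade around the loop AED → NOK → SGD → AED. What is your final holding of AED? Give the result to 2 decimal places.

5000 AED × 2.6399 = 13199.5 NOK
13199.5 NOK × 0.1323 = 1746.29385 SGD
1746.29385 SGD × 2.6403 = 4610.739652155 AED

4610.74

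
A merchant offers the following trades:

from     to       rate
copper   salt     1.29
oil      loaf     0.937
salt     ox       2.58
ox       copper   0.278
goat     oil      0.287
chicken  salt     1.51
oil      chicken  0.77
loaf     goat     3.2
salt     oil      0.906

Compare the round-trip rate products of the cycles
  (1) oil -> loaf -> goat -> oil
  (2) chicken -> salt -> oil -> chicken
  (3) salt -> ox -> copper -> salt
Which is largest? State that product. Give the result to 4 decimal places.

1.0534

(1) 0.937 × 3.2 × 0.287 = 0.86054
(2) 1.51 × 0.906 × 0.77 = 1.05341
(3) 2.58 × 0.278 × 1.29 = 0.92524
Highest is cycle (2) at 1.0534 (>1, arbitrage).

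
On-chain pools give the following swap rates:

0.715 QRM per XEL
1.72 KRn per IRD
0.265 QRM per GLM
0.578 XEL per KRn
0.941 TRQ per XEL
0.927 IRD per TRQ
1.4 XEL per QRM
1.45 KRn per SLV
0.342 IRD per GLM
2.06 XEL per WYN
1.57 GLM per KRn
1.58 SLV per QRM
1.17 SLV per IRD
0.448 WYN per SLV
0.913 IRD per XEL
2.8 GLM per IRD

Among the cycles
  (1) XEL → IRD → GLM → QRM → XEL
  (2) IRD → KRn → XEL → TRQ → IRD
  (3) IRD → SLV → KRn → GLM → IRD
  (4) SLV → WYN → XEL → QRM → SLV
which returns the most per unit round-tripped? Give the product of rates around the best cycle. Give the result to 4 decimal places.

(1) 0.913 × 2.8 × 0.265 × 1.4 = 0.94842
(2) 1.72 × 0.578 × 0.941 × 0.927 = 0.86721
(3) 1.17 × 1.45 × 1.57 × 0.342 = 0.91092
(4) 0.448 × 2.06 × 0.715 × 1.58 = 1.04258
Highest is cycle (4) at 1.0426 (>1, arbitrage).

1.0426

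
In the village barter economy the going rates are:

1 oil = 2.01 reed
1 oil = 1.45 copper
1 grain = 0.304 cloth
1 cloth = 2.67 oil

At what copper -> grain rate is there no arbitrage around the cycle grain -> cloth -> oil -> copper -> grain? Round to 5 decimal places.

0.84966

Known legs of the cycle: 0.304 × 2.67 × 1.45 = 1.176936
For no arbitrage the full-cycle product must be 1, so the missing rate is 1 / 1.176936 ≈ 0.8496639.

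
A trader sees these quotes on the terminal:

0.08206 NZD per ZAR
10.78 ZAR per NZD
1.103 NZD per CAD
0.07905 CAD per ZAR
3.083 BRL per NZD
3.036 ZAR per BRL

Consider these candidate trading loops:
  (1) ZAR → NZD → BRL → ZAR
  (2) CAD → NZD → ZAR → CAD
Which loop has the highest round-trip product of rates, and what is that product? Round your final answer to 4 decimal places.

(1) 0.08206 × 3.083 × 3.036 = 0.76808
(2) 1.103 × 10.78 × 0.07905 = 0.93993
Highest is cycle (2) at 0.9399 (≤1, no arbitrage).

0.9399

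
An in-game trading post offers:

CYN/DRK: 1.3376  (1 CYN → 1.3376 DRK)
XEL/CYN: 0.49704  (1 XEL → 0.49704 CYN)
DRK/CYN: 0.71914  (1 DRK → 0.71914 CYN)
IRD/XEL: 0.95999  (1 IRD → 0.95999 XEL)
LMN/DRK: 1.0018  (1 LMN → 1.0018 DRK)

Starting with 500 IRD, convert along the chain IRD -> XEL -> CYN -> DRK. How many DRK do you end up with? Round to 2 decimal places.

500 IRD × 0.95999 = 479.995 XEL
479.995 XEL × 0.49704 = 238.5767148 CYN
238.5767148 CYN × 1.3376 = 319.12021371648 DRK

319.12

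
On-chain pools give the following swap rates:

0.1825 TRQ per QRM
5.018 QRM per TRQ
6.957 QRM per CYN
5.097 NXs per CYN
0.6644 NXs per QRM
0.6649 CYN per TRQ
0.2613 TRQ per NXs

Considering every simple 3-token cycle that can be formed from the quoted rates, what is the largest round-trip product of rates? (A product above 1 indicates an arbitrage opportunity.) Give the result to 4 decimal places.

NXs→TRQ→CYN→NXs: 0.2613 × 0.6649 × 5.097 = 0.88554
NXs→TRQ→QRM→NXs: 0.2613 × 5.018 × 0.6644 = 0.87116
CYN→QRM→TRQ→CYN: 6.957 × 0.1825 × 0.6649 = 0.84419
Maximum is NXs→TRQ→CYN→NXs at 0.8855; no arbitrage — every cycle loses value.

0.8855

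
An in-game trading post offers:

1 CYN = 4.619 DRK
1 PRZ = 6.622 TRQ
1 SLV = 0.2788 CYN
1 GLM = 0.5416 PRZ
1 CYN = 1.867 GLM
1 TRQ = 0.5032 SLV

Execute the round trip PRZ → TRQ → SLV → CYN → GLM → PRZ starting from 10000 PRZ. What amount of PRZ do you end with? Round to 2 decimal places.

10000 PRZ × 6.622 = 66220 TRQ
66220 TRQ × 0.5032 = 33321.904 SLV
33321.904 SLV × 0.2788 = 9290.1468352 CYN
9290.1468352 CYN × 1.867 = 17344.7041413184 GLM
17344.7041413184 GLM × 0.5416 = 9393.89176293804544 PRZ

9393.89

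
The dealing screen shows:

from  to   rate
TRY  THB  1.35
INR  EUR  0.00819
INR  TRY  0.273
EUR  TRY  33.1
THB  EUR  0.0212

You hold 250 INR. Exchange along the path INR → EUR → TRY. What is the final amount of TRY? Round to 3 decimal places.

250 INR × 0.00819 = 2.0475 EUR
2.0475 EUR × 33.1 = 67.77225 TRY

67.772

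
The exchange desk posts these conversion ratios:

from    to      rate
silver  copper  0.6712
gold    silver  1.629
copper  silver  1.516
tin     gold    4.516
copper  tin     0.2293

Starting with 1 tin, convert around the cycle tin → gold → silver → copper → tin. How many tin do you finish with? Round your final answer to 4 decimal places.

1.1322

1 tin × 4.516 = 4.516 gold
4.516 gold × 1.629 = 7.356564 silver
7.356564 silver × 0.6712 = 4.9377257568 copper
4.9377257568 copper × 0.2293 = 1.13222051603424 tin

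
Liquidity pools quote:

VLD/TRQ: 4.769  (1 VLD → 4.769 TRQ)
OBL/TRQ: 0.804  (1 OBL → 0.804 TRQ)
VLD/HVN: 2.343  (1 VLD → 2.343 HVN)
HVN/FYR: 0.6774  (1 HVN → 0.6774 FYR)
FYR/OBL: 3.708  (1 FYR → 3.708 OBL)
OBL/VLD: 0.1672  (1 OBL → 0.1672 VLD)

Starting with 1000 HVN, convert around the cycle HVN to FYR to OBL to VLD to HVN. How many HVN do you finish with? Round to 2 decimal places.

1000 HVN × 0.6774 = 677.4 FYR
677.4 FYR × 3.708 = 2511.7992 OBL
2511.7992 OBL × 0.1672 = 419.97282624 VLD
419.97282624 VLD × 2.343 = 983.99633188032 HVN

984.00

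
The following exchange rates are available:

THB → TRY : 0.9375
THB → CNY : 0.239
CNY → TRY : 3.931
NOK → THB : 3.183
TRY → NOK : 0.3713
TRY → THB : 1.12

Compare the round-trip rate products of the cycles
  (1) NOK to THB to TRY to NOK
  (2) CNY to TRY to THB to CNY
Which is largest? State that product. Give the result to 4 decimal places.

1.1080

(1) 3.183 × 0.9375 × 0.3713 = 1.10798
(2) 3.931 × 1.12 × 0.239 = 1.05225
Highest is cycle (1) at 1.1080 (>1, arbitrage).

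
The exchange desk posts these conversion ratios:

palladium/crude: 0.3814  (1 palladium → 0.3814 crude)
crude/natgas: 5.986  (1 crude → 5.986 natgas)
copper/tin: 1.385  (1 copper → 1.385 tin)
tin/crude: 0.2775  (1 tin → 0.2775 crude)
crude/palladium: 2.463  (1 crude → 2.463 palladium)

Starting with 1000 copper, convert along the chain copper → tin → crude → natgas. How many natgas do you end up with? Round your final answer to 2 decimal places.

2300.64

1000 copper × 1.385 = 1385 tin
1385 tin × 0.2775 = 384.3375 crude
384.3375 crude × 5.986 = 2300.644275 natgas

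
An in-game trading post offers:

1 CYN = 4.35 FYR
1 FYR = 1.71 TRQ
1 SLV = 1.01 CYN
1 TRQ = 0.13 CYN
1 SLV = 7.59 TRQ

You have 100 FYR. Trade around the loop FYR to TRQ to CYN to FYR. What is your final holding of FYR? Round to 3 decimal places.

100 FYR × 1.71 = 171 TRQ
171 TRQ × 0.13 = 22.23 CYN
22.23 CYN × 4.35 = 96.7005 FYR

96.701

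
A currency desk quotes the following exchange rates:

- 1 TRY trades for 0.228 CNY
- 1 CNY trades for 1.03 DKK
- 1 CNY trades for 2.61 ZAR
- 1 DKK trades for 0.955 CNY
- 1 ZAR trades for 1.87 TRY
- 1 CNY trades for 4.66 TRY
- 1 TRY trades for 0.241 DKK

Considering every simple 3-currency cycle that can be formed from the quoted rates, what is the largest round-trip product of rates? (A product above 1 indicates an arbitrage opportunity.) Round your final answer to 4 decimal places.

ZAR→TRY→CNY→ZAR: 1.87 × 0.228 × 2.61 = 1.11280
TRY→DKK→CNY→TRY: 0.241 × 0.955 × 4.66 = 1.07252
Maximum is ZAR→TRY→CNY→ZAR at 1.1128; arbitrage exists.

1.1128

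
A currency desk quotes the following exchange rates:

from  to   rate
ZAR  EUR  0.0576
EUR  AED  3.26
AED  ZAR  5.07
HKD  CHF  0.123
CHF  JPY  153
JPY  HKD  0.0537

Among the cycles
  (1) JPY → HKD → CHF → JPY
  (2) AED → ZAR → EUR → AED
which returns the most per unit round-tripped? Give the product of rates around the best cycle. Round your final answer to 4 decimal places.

(1) 0.0537 × 0.123 × 153 = 1.01058
(2) 5.07 × 0.0576 × 3.26 = 0.95202
Highest is cycle (1) at 1.0106 (>1, arbitrage).

1.0106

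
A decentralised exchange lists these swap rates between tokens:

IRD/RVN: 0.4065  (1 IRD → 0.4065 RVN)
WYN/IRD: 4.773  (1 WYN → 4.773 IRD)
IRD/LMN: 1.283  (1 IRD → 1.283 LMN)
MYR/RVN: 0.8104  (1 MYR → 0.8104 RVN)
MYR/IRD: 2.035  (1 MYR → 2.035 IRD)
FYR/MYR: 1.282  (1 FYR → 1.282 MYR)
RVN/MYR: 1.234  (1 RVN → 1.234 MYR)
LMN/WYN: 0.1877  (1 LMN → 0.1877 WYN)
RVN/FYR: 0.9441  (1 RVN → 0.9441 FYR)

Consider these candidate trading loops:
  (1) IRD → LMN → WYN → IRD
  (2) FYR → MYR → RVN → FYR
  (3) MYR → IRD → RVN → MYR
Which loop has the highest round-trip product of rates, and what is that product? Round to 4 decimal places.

1.1494

(1) 1.283 × 0.1877 × 4.773 = 1.14943
(2) 1.282 × 0.8104 × 0.9441 = 0.98086
(3) 2.035 × 0.4065 × 1.234 = 1.02080
Highest is cycle (1) at 1.1494 (>1, arbitrage).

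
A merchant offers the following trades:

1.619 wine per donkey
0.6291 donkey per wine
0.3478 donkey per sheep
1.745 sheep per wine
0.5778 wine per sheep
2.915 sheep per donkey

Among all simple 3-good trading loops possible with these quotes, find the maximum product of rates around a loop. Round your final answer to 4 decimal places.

sheep→wine→donkey→sheep: 0.5778 × 0.6291 × 2.915 = 1.05958
sheep→donkey→wine→sheep: 0.3478 × 1.619 × 1.745 = 0.98259
Maximum is sheep→wine→donkey→sheep at 1.0596; arbitrage exists.

1.0596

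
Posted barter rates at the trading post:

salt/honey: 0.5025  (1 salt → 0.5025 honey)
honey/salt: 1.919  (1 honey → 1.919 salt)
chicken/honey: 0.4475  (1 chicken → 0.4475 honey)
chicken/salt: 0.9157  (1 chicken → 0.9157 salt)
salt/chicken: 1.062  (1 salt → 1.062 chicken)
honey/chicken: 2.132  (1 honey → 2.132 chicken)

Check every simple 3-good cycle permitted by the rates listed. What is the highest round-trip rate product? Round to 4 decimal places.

salt→honey→chicken→salt: 0.5025 × 2.132 × 0.9157 = 0.98102
salt→chicken→honey→salt: 1.062 × 0.4475 × 1.919 = 0.91200
Maximum is salt→honey→chicken→salt at 0.9810; no arbitrage — every cycle loses value.

0.9810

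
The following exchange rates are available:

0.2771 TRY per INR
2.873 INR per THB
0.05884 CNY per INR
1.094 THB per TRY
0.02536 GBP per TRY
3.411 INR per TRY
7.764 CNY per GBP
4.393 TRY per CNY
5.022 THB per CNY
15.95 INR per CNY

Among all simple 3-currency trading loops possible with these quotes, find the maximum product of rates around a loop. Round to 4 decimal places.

0.8817

TRY→INR→CNY→TRY: 3.411 × 0.05884 × 4.393 = 0.88169
TRY→THB→INR→TRY: 1.094 × 2.873 × 0.2771 = 0.87094
TRY→GBP→CNY→TRY: 0.02536 × 7.764 × 4.393 = 0.86496
CNY→THB→INR→CNY: 5.022 × 2.873 × 0.05884 = 0.84896
Maximum is TRY→INR→CNY→TRY at 0.8817; no arbitrage — every cycle loses value.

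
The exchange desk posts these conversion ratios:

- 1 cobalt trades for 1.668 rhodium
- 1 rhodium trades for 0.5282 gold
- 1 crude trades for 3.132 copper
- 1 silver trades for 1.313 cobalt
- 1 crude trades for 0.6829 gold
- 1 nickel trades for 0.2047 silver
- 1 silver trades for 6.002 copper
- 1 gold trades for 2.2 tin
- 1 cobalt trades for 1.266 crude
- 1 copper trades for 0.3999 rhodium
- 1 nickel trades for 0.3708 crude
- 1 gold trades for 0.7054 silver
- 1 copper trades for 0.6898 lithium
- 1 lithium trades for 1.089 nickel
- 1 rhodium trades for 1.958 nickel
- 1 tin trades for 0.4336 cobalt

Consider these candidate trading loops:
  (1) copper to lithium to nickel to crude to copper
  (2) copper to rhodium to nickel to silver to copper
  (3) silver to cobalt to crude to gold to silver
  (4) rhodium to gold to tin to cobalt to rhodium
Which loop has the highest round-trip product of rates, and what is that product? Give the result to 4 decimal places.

0.9620

(1) 0.6898 × 1.089 × 0.3708 × 3.132 = 0.87239
(2) 0.3999 × 1.958 × 0.2047 × 6.002 = 0.96201
(3) 1.313 × 1.266 × 0.6829 × 0.7054 = 0.80074
(4) 0.5282 × 2.2 × 0.4336 × 1.668 = 0.84044
Highest is cycle (2) at 0.9620 (≤1, no arbitrage).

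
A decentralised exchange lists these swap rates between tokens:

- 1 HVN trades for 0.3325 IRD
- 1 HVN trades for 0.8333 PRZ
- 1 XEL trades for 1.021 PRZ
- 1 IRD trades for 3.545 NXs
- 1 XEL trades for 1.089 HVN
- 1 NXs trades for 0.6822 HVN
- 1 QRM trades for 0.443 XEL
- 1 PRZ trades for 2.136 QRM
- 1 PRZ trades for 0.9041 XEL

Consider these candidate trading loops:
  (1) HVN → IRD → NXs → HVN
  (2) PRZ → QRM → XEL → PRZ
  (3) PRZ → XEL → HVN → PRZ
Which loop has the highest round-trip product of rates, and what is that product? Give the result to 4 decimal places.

(1) 0.3325 × 3.545 × 0.6822 = 0.80412
(2) 2.136 × 0.443 × 1.021 = 0.96612
(3) 0.9041 × 1.089 × 0.8333 = 0.82044
Highest is cycle (2) at 0.9661 (≤1, no arbitrage).

0.9661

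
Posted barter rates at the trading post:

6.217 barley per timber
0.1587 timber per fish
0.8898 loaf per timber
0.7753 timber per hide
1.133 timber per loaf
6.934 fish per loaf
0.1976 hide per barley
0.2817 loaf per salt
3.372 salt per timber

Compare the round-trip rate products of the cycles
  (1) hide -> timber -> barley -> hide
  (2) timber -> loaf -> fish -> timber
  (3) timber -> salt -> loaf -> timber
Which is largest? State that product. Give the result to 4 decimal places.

1.0762

(1) 0.7753 × 6.217 × 0.1976 = 0.95244
(2) 0.8898 × 6.934 × 0.1587 = 0.97916
(3) 3.372 × 0.2817 × 1.133 = 1.07623
Highest is cycle (3) at 1.0762 (>1, arbitrage).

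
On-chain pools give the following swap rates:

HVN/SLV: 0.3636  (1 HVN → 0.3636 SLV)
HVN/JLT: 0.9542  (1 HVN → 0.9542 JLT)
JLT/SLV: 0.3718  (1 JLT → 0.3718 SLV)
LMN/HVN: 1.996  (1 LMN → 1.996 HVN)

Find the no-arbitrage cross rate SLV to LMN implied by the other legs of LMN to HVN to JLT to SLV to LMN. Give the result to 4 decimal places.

Known legs of the cycle: 1.996 × 0.9542 × 0.3718 = 0.70812403376
For no arbitrage the full-cycle product must be 1, so the missing rate is 1 / 0.70812403376 ≈ 1.412182.

1.4122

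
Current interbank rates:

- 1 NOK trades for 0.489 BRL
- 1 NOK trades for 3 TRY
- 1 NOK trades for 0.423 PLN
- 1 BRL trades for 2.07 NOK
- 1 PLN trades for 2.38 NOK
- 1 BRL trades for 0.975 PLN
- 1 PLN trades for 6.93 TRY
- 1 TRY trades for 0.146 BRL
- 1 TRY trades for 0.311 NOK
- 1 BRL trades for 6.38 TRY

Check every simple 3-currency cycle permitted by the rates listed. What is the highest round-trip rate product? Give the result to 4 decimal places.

1.1347

NOK→BRL→PLN→NOK: 0.489 × 0.975 × 2.38 = 1.13472
TRY→BRL→PLN→TRY: 0.146 × 0.975 × 6.93 = 0.98649
NOK→BRL→TRY→NOK: 0.489 × 6.38 × 0.311 = 0.97026
NOK→PLN→TRY→NOK: 0.423 × 6.93 × 0.311 = 0.91166
NOK→TRY→BRL→NOK: 3 × 0.146 × 2.07 = 0.90666
Maximum is NOK→BRL→PLN→NOK at 1.1347; arbitrage exists.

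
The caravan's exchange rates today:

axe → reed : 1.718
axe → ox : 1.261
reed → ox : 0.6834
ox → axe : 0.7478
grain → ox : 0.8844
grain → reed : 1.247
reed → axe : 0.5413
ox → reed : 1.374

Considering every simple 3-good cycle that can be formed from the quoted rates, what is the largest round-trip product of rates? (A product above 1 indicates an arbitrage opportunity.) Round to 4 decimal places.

axe→ox→reed→axe: 1.261 × 1.374 × 0.5413 = 0.93786
axe→reed→ox→axe: 1.718 × 0.6834 × 0.7478 = 0.87798
Maximum is axe→ox→reed→axe at 0.9379; no arbitrage — every cycle loses value.

0.9379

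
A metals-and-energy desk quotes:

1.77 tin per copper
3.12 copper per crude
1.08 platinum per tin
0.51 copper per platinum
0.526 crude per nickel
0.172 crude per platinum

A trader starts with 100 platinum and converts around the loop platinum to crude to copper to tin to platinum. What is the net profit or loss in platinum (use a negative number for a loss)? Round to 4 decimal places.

100 platinum × 0.172 = 17.2 crude
17.2 crude × 3.12 = 53.664 copper
53.664 copper × 1.77 = 94.98528 tin
94.98528 tin × 1.08 = 102.5841024 platinum
Net change: 102.5841024 − 100 = 2.5841024 platinum

2.5841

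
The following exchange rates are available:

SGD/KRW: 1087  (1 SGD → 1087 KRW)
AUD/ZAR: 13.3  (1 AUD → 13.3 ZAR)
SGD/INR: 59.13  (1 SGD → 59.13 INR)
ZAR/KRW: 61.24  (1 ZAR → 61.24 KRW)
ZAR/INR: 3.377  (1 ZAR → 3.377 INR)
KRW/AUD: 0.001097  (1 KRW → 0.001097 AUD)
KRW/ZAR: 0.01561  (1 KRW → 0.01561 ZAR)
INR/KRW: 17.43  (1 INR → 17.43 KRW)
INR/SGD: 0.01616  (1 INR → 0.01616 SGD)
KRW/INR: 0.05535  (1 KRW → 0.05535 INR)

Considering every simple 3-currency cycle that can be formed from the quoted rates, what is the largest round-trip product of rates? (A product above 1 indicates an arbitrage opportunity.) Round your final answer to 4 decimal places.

0.9723

SGD→KRW→INR→SGD: 1087 × 0.05535 × 0.01616 = 0.97227
ZAR→INR→KRW→ZAR: 3.377 × 17.43 × 0.01561 = 0.91882
ZAR→KRW→AUD→ZAR: 61.24 × 0.001097 × 13.3 = 0.89350
Maximum is SGD→KRW→INR→SGD at 0.9723; no arbitrage — every cycle loses value.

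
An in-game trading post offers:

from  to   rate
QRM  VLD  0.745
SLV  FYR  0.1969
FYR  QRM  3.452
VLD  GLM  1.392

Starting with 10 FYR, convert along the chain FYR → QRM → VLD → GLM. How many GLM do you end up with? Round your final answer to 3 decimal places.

10 FYR × 3.452 = 34.52 QRM
34.52 QRM × 0.745 = 25.7174 VLD
25.7174 VLD × 1.392 = 35.7986208 GLM

35.799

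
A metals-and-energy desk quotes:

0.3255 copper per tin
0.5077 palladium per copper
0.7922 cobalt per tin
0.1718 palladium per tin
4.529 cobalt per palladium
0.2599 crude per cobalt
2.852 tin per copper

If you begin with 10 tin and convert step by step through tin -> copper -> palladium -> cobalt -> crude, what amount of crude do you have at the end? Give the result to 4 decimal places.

1.9452

10 tin × 0.3255 = 3.255 copper
3.255 copper × 0.5077 = 1.6525635 palladium
1.6525635 palladium × 4.529 = 7.4844600915 cobalt
7.4844600915 cobalt × 0.2599 = 1.94521117778085 crude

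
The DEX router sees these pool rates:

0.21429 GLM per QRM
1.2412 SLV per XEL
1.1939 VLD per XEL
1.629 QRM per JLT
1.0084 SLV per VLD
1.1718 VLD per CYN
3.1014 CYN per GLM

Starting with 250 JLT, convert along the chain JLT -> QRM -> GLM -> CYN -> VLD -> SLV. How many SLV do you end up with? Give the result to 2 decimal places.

250 JLT × 1.629 = 407.25 QRM
407.25 QRM × 0.21429 = 87.2696025 GLM
87.2696025 GLM × 3.1014 = 270.6579451935 CYN
270.6579451935 CYN × 1.1718 = 317.1569801777433 VLD
317.1569801777433 VLD × 1.0084 = 319.82109881123634372 SLV

319.82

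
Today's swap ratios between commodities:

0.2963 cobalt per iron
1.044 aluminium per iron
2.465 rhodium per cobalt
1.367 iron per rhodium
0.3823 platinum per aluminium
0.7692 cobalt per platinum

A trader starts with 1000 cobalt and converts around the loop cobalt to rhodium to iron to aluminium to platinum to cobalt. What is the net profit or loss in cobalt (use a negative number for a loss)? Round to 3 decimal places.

1000 cobalt × 2.465 = 2465 rhodium
2465 rhodium × 1.367 = 3369.655 iron
3369.655 iron × 1.044 = 3517.91982 aluminium
3517.91982 aluminium × 0.3823 = 1344.900747186 platinum
1344.900747186 platinum × 0.7692 = 1034.4976547354712 cobalt
Net change: 1034.4976547354712 − 1000 = 34.4976547354712 cobalt

34.498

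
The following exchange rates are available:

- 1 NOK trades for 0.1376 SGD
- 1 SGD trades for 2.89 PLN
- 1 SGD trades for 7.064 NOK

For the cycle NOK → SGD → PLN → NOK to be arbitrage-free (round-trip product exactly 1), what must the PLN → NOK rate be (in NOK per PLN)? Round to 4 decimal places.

2.5147

Known legs of the cycle: 0.1376 × 2.89 = 0.397664
For no arbitrage the full-cycle product must be 1, so the missing rate is 1 / 0.397664 ≈ 2.514686.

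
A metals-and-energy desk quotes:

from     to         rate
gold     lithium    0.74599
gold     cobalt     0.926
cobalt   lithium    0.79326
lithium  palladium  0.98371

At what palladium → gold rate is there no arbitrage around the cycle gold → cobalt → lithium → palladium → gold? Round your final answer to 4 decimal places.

1.3839

Known legs of the cycle: 0.926 × 0.79326 × 0.98371 = 0.7225927977996
For no arbitrage the full-cycle product must be 1, so the missing rate is 1 / 0.7225927977996 ≈ 1.383905.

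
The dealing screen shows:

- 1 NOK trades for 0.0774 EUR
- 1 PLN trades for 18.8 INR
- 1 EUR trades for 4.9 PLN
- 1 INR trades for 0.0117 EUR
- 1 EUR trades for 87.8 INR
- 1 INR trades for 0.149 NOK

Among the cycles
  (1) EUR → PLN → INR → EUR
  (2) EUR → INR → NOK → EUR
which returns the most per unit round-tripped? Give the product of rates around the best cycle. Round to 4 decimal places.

(1) 4.9 × 18.8 × 0.0117 = 1.07780
(2) 87.8 × 0.149 × 0.0774 = 1.01256
Highest is cycle (1) at 1.0778 (>1, arbitrage).

1.0778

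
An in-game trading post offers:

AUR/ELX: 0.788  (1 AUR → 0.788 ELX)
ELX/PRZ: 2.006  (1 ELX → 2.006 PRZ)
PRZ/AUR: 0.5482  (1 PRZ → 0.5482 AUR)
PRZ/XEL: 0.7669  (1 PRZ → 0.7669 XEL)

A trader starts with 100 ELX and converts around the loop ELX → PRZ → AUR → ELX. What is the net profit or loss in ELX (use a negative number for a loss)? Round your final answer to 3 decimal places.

-13.344

100 ELX × 2.006 = 200.6 PRZ
200.6 PRZ × 0.5482 = 109.96892 AUR
109.96892 AUR × 0.788 = 86.65550896 ELX
Net change: 86.65550896 − 100 = -13.34449104 ELX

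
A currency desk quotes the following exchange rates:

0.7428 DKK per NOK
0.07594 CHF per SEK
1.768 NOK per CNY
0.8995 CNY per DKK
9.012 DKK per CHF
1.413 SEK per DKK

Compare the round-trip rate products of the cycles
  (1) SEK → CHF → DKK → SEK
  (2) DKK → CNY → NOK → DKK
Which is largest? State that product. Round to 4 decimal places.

(1) 0.07594 × 9.012 × 1.413 = 0.96702
(2) 0.8995 × 1.768 × 0.7428 = 1.18129
Highest is cycle (2) at 1.1813 (>1, arbitrage).

1.1813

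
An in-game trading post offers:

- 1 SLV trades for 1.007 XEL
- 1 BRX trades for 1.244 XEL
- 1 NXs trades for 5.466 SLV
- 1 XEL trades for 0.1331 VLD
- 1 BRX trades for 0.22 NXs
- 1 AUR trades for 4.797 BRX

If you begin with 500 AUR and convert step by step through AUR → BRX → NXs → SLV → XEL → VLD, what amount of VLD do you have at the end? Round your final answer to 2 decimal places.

386.58

500 AUR × 4.797 = 2398.5 BRX
2398.5 BRX × 0.22 = 527.67 NXs
527.67 NXs × 5.466 = 2884.24422 SLV
2884.24422 SLV × 1.007 = 2904.43392954 XEL
2904.43392954 XEL × 0.1331 = 386.580156021774 VLD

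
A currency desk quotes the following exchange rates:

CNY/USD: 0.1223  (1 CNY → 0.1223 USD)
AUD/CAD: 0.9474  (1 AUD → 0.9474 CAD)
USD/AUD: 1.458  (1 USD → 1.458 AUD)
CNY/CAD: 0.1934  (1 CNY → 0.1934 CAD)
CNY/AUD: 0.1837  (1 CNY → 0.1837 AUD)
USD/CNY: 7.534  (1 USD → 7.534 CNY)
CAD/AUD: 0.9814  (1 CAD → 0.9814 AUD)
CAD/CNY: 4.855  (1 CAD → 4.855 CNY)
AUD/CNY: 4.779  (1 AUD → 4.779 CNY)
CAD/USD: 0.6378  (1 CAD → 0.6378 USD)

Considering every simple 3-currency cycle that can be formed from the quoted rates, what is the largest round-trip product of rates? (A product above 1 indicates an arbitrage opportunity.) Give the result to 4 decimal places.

0.9293

USD→CNY→CAD→USD: 7.534 × 0.1934 × 0.6378 = 0.92932
CNY→CAD→AUD→CNY: 0.1934 × 0.9814 × 4.779 = 0.90707
USD→AUD→CAD→USD: 1.458 × 0.9474 × 0.6378 = 0.88100
USD→AUD→CNY→USD: 1.458 × 4.779 × 0.1223 = 0.85216
CNY→AUD→CAD→CNY: 0.1837 × 0.9474 × 4.855 = 0.84495
Maximum is USD→CNY→CAD→USD at 0.9293; no arbitrage — every cycle loses value.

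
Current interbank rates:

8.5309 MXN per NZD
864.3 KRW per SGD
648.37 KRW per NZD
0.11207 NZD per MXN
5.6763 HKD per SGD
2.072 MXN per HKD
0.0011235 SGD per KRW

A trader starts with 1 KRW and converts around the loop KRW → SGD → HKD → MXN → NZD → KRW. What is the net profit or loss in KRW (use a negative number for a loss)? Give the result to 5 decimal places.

1 KRW × 0.0011235 = 0.0011235 SGD
0.0011235 SGD × 5.6763 = 0.00637732305 HKD
0.00637732305 HKD × 2.072 = 0.0132138133596 MXN
0.0132138133596 MXN × 0.11207 = 0.001480872063210372 NZD
0.001480872063210372 NZD × 648.37 = 0.96015301962370889364 KRW
Net change: 0.96015301962370889364 − 1 = -0.03984698037629110636 KRW

-0.03985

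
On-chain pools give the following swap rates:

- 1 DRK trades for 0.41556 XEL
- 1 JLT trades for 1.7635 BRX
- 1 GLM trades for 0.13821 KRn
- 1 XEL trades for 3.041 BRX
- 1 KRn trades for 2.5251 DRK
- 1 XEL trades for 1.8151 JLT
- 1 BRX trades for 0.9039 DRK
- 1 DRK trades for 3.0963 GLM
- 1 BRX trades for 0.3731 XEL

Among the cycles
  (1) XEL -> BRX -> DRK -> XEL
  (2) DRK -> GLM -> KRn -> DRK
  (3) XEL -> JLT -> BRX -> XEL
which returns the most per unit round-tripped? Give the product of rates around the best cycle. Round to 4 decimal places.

1.1943

(1) 3.041 × 0.9039 × 0.41556 = 1.14227
(2) 3.0963 × 0.13821 × 2.5251 = 1.08059
(3) 1.8151 × 1.7635 × 0.3731 = 1.19427
Highest is cycle (3) at 1.1943 (>1, arbitrage).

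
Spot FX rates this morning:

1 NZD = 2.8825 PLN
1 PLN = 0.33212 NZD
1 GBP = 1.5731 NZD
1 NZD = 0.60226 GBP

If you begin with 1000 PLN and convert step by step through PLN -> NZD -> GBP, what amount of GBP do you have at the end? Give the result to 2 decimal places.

1000 PLN × 0.33212 = 332.12 NZD
332.12 NZD × 0.60226 = 200.0225912 GBP

200.02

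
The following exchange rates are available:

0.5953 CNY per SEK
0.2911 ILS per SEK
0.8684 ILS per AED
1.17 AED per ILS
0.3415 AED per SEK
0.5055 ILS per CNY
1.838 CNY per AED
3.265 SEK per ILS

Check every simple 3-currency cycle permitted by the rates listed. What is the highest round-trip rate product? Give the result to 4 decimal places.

ILS→AED→CNY→ILS: 1.17 × 1.838 × 0.5055 = 1.08706
ILS→SEK→CNY→ILS: 3.265 × 0.5953 × 0.5055 = 0.98252
ILS→SEK→AED→ILS: 3.265 × 0.3415 × 0.8684 = 0.96826
Maximum is ILS→AED→CNY→ILS at 1.0871; arbitrage exists.

1.0871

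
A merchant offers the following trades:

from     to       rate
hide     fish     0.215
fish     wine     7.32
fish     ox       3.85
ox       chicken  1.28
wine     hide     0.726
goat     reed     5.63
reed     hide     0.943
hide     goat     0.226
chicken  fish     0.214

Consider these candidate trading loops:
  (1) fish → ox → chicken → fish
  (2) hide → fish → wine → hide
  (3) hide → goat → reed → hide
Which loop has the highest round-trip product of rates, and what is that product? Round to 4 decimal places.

(1) 3.85 × 1.28 × 0.214 = 1.05459
(2) 0.215 × 7.32 × 0.726 = 1.14258
(3) 0.226 × 5.63 × 0.943 = 1.19985
Highest is cycle (3) at 1.1999 (>1, arbitrage).

1.1999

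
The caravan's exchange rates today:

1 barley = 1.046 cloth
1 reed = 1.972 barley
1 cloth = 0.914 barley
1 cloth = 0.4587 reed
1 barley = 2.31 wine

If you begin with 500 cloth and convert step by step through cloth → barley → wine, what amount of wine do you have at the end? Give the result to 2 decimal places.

500 cloth × 0.914 = 457 barley
457 barley × 2.31 = 1055.67 wine

1055.67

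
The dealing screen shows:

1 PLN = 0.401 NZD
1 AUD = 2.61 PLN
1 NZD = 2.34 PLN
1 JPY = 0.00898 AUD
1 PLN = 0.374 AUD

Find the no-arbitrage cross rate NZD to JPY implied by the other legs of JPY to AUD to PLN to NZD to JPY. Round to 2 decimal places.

Known legs of the cycle: 0.00898 × 2.61 × 0.401 = 0.0093985578
For no arbitrage the full-cycle product must be 1, so the missing rate is 1 / 0.0093985578 ≈ 106.3993.

106.40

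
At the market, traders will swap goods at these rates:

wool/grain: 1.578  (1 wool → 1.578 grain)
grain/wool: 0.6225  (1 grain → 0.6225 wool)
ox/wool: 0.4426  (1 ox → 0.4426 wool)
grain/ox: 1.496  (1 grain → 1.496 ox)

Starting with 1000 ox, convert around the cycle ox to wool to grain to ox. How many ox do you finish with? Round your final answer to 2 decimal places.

1000 ox × 0.4426 = 442.6 wool
442.6 wool × 1.578 = 698.4228 grain
698.4228 grain × 1.496 = 1044.8405088 ox

1044.84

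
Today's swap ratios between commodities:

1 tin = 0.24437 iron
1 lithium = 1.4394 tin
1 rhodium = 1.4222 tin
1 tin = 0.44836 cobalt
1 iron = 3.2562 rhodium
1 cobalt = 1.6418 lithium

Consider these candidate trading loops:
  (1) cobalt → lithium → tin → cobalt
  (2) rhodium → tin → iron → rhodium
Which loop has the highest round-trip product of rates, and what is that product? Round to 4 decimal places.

1.1317

(1) 1.6418 × 1.4394 × 0.44836 = 1.05957
(2) 1.4222 × 0.24437 × 3.2562 = 1.13167
Highest is cycle (2) at 1.1317 (>1, arbitrage).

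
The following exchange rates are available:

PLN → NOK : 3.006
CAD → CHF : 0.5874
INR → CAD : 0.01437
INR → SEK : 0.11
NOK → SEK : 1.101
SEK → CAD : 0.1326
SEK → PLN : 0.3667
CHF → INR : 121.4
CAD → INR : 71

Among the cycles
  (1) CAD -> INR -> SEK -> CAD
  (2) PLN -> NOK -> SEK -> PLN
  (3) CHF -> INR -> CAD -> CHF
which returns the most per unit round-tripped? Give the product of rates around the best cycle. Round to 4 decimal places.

(1) 71 × 0.11 × 0.1326 = 1.03561
(2) 3.006 × 1.101 × 0.3667 = 1.21363
(3) 121.4 × 0.01437 × 0.5874 = 1.02473
Highest is cycle (2) at 1.2136 (>1, arbitrage).

1.2136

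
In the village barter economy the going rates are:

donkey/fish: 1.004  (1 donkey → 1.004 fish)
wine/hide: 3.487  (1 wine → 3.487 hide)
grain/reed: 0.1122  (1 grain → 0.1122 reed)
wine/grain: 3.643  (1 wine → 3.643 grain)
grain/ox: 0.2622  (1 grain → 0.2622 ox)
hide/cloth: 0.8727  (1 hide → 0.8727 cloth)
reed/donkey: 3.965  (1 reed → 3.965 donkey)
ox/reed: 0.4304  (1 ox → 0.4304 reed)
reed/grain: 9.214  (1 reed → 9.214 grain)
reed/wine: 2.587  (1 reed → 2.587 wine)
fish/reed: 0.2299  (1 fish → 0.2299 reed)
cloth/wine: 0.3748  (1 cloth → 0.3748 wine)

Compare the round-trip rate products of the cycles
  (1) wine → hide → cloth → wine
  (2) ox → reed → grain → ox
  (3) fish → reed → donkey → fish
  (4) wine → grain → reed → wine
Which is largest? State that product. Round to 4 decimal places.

1.1406

(1) 3.487 × 0.8727 × 0.3748 = 1.14056
(2) 0.4304 × 9.214 × 0.2622 = 1.03981
(3) 0.2299 × 3.965 × 1.004 = 0.91520
(4) 3.643 × 0.1122 × 2.587 = 1.05742
Highest is cycle (1) at 1.1406 (>1, arbitrage).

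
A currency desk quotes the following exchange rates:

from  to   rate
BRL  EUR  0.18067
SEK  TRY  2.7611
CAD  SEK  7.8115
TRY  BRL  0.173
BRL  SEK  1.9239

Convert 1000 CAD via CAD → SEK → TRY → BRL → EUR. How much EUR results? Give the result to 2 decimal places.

674.14

1000 CAD × 7.8115 = 7811.5 SEK
7811.5 SEK × 2.7611 = 21568.33265 TRY
21568.33265 TRY × 0.173 = 3731.32154845 BRL
3731.32154845 BRL × 0.18067 = 674.1378641584615 EUR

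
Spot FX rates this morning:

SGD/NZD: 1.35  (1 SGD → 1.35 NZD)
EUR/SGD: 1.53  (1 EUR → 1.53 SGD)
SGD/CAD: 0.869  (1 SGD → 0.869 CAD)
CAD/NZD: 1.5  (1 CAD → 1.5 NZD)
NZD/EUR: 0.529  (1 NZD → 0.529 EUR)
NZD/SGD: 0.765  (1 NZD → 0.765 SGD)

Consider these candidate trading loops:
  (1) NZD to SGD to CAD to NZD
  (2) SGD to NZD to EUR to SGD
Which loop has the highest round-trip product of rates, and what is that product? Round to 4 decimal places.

1.0926

(1) 0.765 × 0.869 × 1.5 = 0.99718
(2) 1.35 × 0.529 × 1.53 = 1.09265
Highest is cycle (2) at 1.0926 (>1, arbitrage).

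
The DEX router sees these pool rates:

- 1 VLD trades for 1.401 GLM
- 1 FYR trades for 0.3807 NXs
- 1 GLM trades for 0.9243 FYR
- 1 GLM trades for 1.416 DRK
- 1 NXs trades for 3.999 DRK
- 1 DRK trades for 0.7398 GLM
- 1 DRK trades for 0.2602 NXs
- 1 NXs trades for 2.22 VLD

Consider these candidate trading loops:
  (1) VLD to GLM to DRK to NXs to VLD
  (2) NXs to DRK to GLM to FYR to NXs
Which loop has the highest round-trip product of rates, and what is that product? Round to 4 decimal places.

1.1459

(1) 1.401 × 1.416 × 0.2602 × 2.22 = 1.14594
(2) 3.999 × 0.7398 × 0.9243 × 0.3807 = 1.04103
Highest is cycle (1) at 1.1459 (>1, arbitrage).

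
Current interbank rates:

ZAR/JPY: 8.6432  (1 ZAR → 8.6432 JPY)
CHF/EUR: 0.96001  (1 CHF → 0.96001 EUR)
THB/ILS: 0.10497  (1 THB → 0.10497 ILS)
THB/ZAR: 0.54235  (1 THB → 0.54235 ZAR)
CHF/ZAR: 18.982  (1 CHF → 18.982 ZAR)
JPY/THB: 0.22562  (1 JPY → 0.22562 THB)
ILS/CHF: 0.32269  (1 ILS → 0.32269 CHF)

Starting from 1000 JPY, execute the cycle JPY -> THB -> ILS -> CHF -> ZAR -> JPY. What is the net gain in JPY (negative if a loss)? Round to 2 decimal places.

1000 JPY × 0.22562 = 225.62 THB
225.62 THB × 0.10497 = 23.6833314 ILS
23.6833314 ILS × 0.32269 = 7.642374209466 CHF
7.642374209466 CHF × 18.982 = 145.067547244083612 ZAR
145.067547244083612 ZAR × 8.6432 = 1253.8478243400634752384 JPY
Net change: 1253.8478243400634752384 − 1000 = 253.8478243400634752384 JPY

253.85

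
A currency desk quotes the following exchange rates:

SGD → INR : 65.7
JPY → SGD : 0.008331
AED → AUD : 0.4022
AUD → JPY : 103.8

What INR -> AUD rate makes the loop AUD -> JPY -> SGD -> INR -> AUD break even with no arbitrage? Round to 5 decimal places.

Known legs of the cycle: 103.8 × 0.008331 × 65.7 = 56.81458746
For no arbitrage the full-cycle product must be 1, so the missing rate is 1 / 56.81458746 ≈ 0.0176011.

0.01760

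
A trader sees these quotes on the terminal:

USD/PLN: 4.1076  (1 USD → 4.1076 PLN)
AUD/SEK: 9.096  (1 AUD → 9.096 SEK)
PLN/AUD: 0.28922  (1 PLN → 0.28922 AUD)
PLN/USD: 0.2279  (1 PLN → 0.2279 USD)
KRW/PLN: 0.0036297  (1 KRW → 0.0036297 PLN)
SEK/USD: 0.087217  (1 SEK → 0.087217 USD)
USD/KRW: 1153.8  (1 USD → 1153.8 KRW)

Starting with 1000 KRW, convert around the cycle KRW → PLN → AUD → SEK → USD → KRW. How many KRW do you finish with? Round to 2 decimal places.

960.91

1000 KRW × 0.0036297 = 3.6297 PLN
3.6297 PLN × 0.28922 = 1.049781834 AUD
1.049781834 AUD × 9.096 = 9.548815562064 SEK
9.548815562064 SEK × 0.087217 = 0.832819046876535888 USD
0.832819046876535888 USD × 1153.8 = 960.9066162861471075744 KRW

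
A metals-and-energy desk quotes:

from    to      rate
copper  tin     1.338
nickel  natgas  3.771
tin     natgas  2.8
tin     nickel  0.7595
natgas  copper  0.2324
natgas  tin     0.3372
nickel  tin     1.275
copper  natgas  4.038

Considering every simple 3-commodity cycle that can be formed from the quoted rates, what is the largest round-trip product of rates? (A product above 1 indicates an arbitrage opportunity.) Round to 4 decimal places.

nickel→natgas→tin→nickel: 3.771 × 0.3372 × 0.7595 = 0.96577
copper→tin→natgas→copper: 1.338 × 2.8 × 0.2324 = 0.87066
Maximum is nickel→natgas→tin→nickel at 0.9658; no arbitrage — every cycle loses value.

0.9658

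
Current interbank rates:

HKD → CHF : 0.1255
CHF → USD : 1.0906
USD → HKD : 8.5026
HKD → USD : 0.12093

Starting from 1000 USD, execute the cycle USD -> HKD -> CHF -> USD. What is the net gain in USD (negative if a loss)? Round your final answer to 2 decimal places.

1000 USD × 8.5026 = 8502.6 HKD
8502.6 HKD × 0.1255 = 1067.0763 CHF
1067.0763 CHF × 1.0906 = 1163.75341278 USD
Net change: 1163.75341278 − 1000 = 163.75341278 USD

163.75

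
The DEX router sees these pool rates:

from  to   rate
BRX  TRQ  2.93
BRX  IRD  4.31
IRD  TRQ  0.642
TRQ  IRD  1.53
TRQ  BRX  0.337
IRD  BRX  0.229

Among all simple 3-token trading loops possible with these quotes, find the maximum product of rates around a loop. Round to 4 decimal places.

BRX→TRQ→IRD→BRX: 2.93 × 1.53 × 0.229 = 1.02658
BRX→IRD→TRQ→BRX: 4.31 × 0.642 × 0.337 = 0.93249
Maximum is BRX→TRQ→IRD→BRX at 1.0266; arbitrage exists.

1.0266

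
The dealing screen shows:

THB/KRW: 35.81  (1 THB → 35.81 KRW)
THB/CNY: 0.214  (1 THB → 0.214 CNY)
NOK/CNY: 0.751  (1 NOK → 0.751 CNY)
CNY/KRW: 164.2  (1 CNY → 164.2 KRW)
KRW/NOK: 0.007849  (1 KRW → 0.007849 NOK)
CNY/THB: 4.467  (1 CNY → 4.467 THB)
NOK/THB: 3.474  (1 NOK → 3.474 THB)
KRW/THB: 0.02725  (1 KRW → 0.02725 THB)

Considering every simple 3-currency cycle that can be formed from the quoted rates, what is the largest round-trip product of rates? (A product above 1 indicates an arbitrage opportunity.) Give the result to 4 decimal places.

NOK→THB→KRW→NOK: 3.474 × 35.81 × 0.007849 = 0.97645
NOK→CNY→KRW→NOK: 0.751 × 164.2 × 0.007849 = 0.96789
CNY→KRW→THB→CNY: 164.2 × 0.02725 × 0.214 = 0.95753
Maximum is NOK→THB→KRW→NOK at 0.9764; no arbitrage — every cycle loses value.

0.9764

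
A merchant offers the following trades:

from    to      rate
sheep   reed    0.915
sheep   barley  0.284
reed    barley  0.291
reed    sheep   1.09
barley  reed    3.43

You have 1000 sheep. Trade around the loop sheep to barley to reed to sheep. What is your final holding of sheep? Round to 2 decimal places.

1061.79

1000 sheep × 0.284 = 284 barley
284 barley × 3.43 = 974.12 reed
974.12 reed × 1.09 = 1061.7908 sheep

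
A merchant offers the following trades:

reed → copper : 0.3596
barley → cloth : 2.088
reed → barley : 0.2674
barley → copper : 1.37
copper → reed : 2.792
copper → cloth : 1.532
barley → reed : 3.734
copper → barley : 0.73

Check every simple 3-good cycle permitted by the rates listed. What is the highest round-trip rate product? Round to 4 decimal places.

1.0228

copper→reed→barley→copper: 2.792 × 0.2674 × 1.37 = 1.02282
copper→barley→reed→copper: 0.73 × 3.734 × 0.3596 = 0.98020
Maximum is copper→reed→barley→copper at 1.0228; arbitrage exists.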